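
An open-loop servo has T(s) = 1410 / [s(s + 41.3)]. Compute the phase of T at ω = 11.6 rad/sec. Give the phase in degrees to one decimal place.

-105.7°

∠(j11.6 + 41.3) = arctan(11.6/41.3) = 15.69°
∠(j11.6) = 90.00°
∠T(j11.6) = − (15.69° + 90.00°) = -105.69°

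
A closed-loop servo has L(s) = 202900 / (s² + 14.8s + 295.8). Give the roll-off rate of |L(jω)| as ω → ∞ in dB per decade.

With 0 zeros and 2 poles, the high-frequency asymptotic slope is 20 × (0 − 2) = -40 dB/decade.

-40 dB/decade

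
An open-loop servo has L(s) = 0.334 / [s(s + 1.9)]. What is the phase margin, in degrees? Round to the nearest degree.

Gain crossover: |L(jω)| = 1 at ω ≈ 0.175 rad/s.
∠L(j0.175) = −90° − arctan(0.175/1.9) ≈ -95.26°
PM = 180° + (-95.26°) = 84.74°

85°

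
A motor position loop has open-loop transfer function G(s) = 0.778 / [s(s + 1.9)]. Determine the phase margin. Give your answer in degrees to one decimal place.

78.1°

Gain crossover: |G(jω)| = 1 at ω ≈ 0.401 rad s⁻¹.
∠G(j0.401) = −90° − arctan(0.401/1.9) ≈ -101.91°
PM = 180° + (-101.91°) = 78.09°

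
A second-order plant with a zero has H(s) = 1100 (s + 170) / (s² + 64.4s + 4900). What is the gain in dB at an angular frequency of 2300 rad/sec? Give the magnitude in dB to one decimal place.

-6.4 dB

|j2300 + 170| = √(2300² + 170²) = 2306
|(j2300)² + 64.4(j2300) + 4900| = |-5.2851e+06 + j1.4812e+05| = 5.287e+06
|H(j2300)| = 1100 × 2306 / 5.287e+06 = 0.47982
20 log₁₀(0.47982) = -6.38 dB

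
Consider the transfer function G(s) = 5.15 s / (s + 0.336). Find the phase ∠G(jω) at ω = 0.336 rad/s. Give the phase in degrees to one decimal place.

∠(j0.336) = 90.00°
∠(j0.336 + 0.336) = arctan(0.336/0.336) = 45.00°
∠G(j0.336) = 90.00° − 45.00° = 45.00°

45.0°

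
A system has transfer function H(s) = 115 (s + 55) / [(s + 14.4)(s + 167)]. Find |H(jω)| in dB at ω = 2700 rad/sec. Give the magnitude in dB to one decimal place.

-27.4 dB

|j2700 + 55| = √(2700² + 55²) = 2701
|j2700 + 14.4| = √(2700² + 14.4²) = 2700
|j2700 + 167| = √(2700² + 167²) = 2705
|H(j2700)| = 115 × 2701 / (2700 × 2705) = 0.04252
20 log₁₀(0.04252) = -27.43 dB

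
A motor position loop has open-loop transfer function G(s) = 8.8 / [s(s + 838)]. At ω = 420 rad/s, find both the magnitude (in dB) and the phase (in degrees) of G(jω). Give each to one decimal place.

|j420 + 838| = √(420² + 838²) = 937.4
|j420| = 420
|G(j420)| = 8.8 / (937.4 × 420) = 2.2353e-05
20 log₁₀(2.2353e-05) = -93.01 dB
∠(j420 + 838) = arctan(420/838) = 26.62°
∠(j420) = 90.00°
∠G(j420) = − (26.62° + 90.00°) = -116.62°

|G| = -93.0 dB, ∠G = -116.6 deg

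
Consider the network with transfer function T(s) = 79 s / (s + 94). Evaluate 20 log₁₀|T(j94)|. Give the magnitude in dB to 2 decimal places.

34.94 dB

|j94| = 94
|j94 + 94| = √(94² + 94²) = 132.9
|T(j94)| = 79 × 94 / 132.9 = 55.861
20 log₁₀(55.861) = 34.942 dB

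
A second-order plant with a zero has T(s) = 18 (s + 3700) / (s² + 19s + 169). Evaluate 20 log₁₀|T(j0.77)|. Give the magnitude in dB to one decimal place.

51.9 dB

|j0.77 + 3700| = √(0.77² + 3700²) = 3700
|(j0.77)² + 19(j0.77) + 169| = |168.41 + j14.63| = 169
|T(j0.77)| = 18 × 3700 / 169 = 393.99
20 log₁₀(393.99) = 51.91 dB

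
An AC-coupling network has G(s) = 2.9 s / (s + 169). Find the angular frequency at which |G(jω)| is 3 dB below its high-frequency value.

169 rad/s

For a single-pole high-pass, the −3 dB point is at the pole: ω = 169 rad/s.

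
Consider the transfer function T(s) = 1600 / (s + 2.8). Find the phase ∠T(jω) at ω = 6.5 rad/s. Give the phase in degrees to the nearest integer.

∠(j6.5 + 2.8) = arctan(6.5/2.8) = 66.70°
∠T(j6.5) = −66.70° = -66.70°

-67°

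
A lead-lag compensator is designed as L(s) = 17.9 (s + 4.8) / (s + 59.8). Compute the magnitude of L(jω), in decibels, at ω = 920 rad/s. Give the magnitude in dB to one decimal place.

|j920 + 4.8| = √(920² + 4.8²) = 920
|j920 + 59.8| = √(920² + 59.8²) = 921.9
|L(j920)| = 17.9 × 920 / 921.9 = 17.863
20 log₁₀(17.863) = 25.04 dB

25.0 dB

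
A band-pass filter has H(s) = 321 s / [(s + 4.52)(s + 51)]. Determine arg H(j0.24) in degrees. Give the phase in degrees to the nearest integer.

∠(j0.24) = 90.00°
∠(j0.24 + 4.52) = arctan(0.24/4.52) = 3.04°
∠(j0.24 + 51) = arctan(0.24/51) = 0.27°
∠H(j0.24) = 90.00° − (3.04° + 0.27°) = 86.69°

87°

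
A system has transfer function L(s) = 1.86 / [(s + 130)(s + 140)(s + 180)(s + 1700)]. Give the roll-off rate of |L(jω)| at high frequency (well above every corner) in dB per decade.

-80 dB/decade

With 0 zeros and 4 poles, the high-frequency asymptotic slope is 20 × (0 − 4) = -80 dB/decade.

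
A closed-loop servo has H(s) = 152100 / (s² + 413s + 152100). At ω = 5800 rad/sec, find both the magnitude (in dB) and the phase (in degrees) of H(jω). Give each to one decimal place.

|H| = -46.9 dB, ∠H = -175.9 deg

|(j5800)² + 413(j5800) + 152100| = |-3.3488e+07 + j2.3954e+06| = 3.357e+07
|H(j5800)| = 152100 / 3.357e+07 = 0.0045304
20 log₁₀(0.0045304) = -46.88 dB
∠[(j5800)² + 413(j5800) + 152100] = ∠[-3.3488e+07 + j2.3954e+06] = 175.91°
∠H(j5800) = −175.91° = -175.91°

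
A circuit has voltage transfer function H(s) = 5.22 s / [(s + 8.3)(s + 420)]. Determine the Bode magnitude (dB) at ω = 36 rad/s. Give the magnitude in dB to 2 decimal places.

-38.37 dB

|j36| = 36
|j36 + 8.3| = √(36² + 8.3²) = 36.94
|j36 + 420| = √(36² + 420²) = 421.5
|H(j36)| = 5.22 × 36 / (36.94 × 421.5) = 0.012067
20 log₁₀(0.012067) = -38.368 dB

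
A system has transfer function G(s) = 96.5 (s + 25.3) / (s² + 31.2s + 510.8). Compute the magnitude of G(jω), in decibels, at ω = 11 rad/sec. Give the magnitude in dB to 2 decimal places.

14.20 dB

|j11 + 25.3| = √(11² + 25.3²) = 27.59
|(j11)² + 31.2(j11) + 510.8| = |389.8 + j343.2| = 519.4
|G(j11)| = 96.5 × 27.59 / 519.4 = 5.126
20 log₁₀(5.126) = 14.196 dB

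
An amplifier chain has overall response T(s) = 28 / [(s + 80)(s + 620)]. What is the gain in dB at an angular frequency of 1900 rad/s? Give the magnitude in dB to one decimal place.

-102.7 dB

|j1900 + 80| = √(1900² + 80²) = 1902
|j1900 + 620| = √(1900² + 620²) = 1999
|T(j1900)| = 28 / (1902 × 1999) = 7.3671e-06
20 log₁₀(7.3671e-06) = -102.65 dB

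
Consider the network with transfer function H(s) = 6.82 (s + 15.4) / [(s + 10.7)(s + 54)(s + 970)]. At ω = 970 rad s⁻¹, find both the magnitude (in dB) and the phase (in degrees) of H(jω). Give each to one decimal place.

|j970 + 15.4| = √(970² + 15.4²) = 970.1
|j970 + 10.7| = √(970² + 10.7²) = 970.1
|j970 + 54| = √(970² + 54²) = 971.5
|j970 + 970| = √(970² + 970²) = 1372
|H(j970)| = 6.82 × 970.1 / (970.1 × 971.5 × 1372) = 5.1178e-06
20 log₁₀(5.1178e-06) = -105.82 dB
∠(j970 + 15.4) = arctan(970/15.4) = 89.09°
∠(j970 + 10.7) = arctan(970/10.7) = 89.37°
∠(j970 + 54) = arctan(970/54) = 86.81°
∠(j970 + 970) = arctan(970/970) = 45.00°
∠H(j970) = 89.09° − (89.37° + 86.81° + 45.00°) = -132.09°

|H| = -105.8 dB, ∠H = -132.1 deg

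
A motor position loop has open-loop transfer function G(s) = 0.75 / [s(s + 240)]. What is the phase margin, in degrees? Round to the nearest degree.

Gain crossover: |G(jω)| = 1 at ω ≈ 0.00312 rad/sec.
∠G(j0.00312) = −90° − arctan(0.00312/240) ≈ -90.00°
PM = 180° + (-90.00°) = 90.00°

90°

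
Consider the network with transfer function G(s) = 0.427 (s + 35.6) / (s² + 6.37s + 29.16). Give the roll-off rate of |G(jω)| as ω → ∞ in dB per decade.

-20 dB/decade

With 1 zero and 2 poles, the high-frequency asymptotic slope is 20 × (1 − 2) = -20 dB/decade.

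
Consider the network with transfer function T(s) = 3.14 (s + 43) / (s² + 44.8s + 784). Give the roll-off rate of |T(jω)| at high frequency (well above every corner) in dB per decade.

With 1 zero and 2 poles, the high-frequency asymptotic slope is 20 × (1 − 2) = -20 dB/decade.

-20 dB/decade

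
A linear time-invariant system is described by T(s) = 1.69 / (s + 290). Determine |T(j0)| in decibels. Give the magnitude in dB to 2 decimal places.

T(0) = 1.69 / 290 = 0.0058276
20 log₁₀(0.0058276) = -44.690 dB

-44.69 dB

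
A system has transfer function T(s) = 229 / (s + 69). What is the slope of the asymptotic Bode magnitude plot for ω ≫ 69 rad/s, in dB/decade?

With 0 zeros and 1 pole, the high-frequency asymptotic slope is 20 × (0 − 1) = -20 dB/decade.

-20 dB/decade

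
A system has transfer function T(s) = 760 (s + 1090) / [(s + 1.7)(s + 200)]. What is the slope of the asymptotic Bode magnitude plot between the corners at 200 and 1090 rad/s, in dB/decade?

-40 dB/decade

In this band the factors already past their corner are: pole at 1.7, pole at 200; net slope = -40 dB/decade.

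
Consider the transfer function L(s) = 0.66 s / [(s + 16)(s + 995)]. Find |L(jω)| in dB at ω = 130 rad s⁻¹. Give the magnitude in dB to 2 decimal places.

|j130| = 130
|j130 + 16| = √(130² + 16²) = 131
|j130 + 995| = √(130² + 995²) = 1003
|L(j130)| = 0.66 × 130 / (131 × 1003) = 0.0006528
20 log₁₀(0.0006528) = -63.704 dB

-63.70 dB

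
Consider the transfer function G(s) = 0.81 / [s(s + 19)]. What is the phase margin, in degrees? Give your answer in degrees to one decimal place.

89.9°

Gain crossover: |G(jω)| = 1 at ω ≈ 0.0426 rad s⁻¹.
∠G(j0.0426) = −90° − arctan(0.0426/19) ≈ -90.13°
PM = 180° + (-90.13°) = 89.87°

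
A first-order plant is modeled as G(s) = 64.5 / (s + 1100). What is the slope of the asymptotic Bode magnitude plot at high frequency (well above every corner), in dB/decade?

With 0 zeros and 1 pole, the high-frequency asymptotic slope is 20 × (0 − 1) = -20 dB/decade.

-20 dB/decade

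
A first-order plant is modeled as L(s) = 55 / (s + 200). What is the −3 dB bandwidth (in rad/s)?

200 rad/s

For a single-pole low-pass, the −3 dB point is at the pole: ω = 200 rad/s.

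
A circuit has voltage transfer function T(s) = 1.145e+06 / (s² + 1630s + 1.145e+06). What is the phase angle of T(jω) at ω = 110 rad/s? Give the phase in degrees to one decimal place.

∠[(j110)² + 1630(j110) + 1.145e+06] = ∠[1.1329e+06 + j1.793e+05] = 8.99°
∠T(j110) = −8.99° = -8.99°

-9.0°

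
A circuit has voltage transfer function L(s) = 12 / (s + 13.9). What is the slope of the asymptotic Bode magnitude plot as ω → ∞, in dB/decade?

-20 dB/decade

With 0 zeros and 1 pole, the high-frequency asymptotic slope is 20 × (0 − 1) = -20 dB/decade.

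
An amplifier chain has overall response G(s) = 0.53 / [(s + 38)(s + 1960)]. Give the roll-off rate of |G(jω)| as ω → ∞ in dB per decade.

With 0 zeros and 2 poles, the high-frequency asymptotic slope is 20 × (0 − 2) = -40 dB/decade.

-40 dB/decade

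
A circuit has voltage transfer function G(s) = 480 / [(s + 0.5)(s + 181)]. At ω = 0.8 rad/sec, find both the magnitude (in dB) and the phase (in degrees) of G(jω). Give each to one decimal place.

|G| = 9.0 dB, ∠G = -58.2 deg

|j0.8 + 0.5| = √(0.8² + 0.5²) = 0.9434
|j0.8 + 181| = √(0.8² + 181²) = 181
|G(j0.8)| = 480 / (0.9434 × 181) = 2.811
20 log₁₀(2.811) = 8.98 dB
∠(j0.8 + 0.5) = arctan(0.8/0.5) = 57.99°
∠(j0.8 + 181) = arctan(0.8/181) = 0.25°
∠G(j0.8) = − (57.99° + 0.25°) = -58.25°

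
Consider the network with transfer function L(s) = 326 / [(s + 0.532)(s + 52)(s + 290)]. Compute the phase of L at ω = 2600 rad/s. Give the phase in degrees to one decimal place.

∠(j2600 + 0.532) = arctan(2600/0.532) = 89.99°
∠(j2600 + 52) = arctan(2600/52) = 88.85°
∠(j2600 + 290) = arctan(2600/290) = 83.64°
∠L(j2600) = − (89.99° + 88.85° + 83.64°) = -262.48°

-262.5 deg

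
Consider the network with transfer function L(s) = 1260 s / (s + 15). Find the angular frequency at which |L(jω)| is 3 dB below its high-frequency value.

15 rad/s

For a single-pole high-pass, the −3 dB point is at the pole: ω = 15 rad/s.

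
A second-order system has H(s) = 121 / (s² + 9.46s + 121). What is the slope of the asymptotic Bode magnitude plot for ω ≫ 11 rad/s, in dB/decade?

-40 dB/decade

With 0 zeros and 2 poles, the high-frequency asymptotic slope is 20 × (0 − 2) = -40 dB/decade.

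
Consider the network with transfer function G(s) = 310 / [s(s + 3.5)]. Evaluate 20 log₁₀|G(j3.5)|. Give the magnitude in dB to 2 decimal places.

25.05 dB

|j3.5 + 3.5| = √(3.5² + 3.5²) = 4.95
|j3.5| = 3.5
|G(j3.5)| = 310 / (4.95 × 3.5) = 17.894
20 log₁₀(17.894) = 25.054 dB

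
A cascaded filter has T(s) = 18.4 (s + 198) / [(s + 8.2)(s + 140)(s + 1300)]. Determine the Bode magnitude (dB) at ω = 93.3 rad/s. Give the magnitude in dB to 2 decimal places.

|j93.3 + 198| = √(93.3² + 198²) = 218.9
|j93.3 + 8.2| = √(93.3² + 8.2²) = 93.66
|j93.3 + 140| = √(93.3² + 140²) = 168.2
|j93.3 + 1300| = √(93.3² + 1300²) = 1303
|T(j93.3)| = 18.4 × 218.9 / (93.66 × 168.2 × 1303) = 0.0001961
20 log₁₀(0.0001961) = -74.150 dB

-74.15 dB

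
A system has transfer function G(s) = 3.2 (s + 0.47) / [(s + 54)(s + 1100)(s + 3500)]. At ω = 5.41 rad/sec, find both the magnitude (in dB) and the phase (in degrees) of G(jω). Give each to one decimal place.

|j5.41 + 0.47| = √(5.41² + 0.47²) = 5.43
|j5.41 + 54| = √(5.41² + 54²) = 54.27
|j5.41 + 1100| = √(5.41² + 1100²) = 1100
|j5.41 + 3500| = √(5.41² + 3500²) = 3500
|G(j5.41)| = 3.2 × 5.43 / (54.27 × 1100 × 3500) = 8.3167e-08
20 log₁₀(8.3167e-08) = -141.60 dB
∠(j5.41 + 0.47) = arctan(5.41/0.47) = 85.03°
∠(j5.41 + 54) = arctan(5.41/54) = 5.72°
∠(j5.41 + 1100) = arctan(5.41/1100) = 0.28°
∠(j5.41 + 3500) = arctan(5.41/3500) = 0.09°
∠G(j5.41) = 85.03° − (5.72° + 0.28° + 0.09°) = 78.94°

|G| = -141.6 dB, ∠G = 78.9 deg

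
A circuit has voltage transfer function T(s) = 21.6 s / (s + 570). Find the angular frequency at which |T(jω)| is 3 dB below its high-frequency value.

For a single-pole high-pass, the −3 dB point is at the pole: ω = 570 rad/sec.

570 rad/sec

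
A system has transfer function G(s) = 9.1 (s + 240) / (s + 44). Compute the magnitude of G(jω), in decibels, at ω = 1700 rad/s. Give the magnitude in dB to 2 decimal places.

19.26 dB

|j1700 + 240| = √(1700² + 240²) = 1717
|j1700 + 44| = √(1700² + 44²) = 1701
|G(j1700)| = 9.1 × 1717 / 1701 = 9.1872
20 log₁₀(9.1872) = 19.264 dB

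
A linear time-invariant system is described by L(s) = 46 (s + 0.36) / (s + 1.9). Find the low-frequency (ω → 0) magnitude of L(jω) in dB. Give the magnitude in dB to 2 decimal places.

L(0) = 46 × 0.36 / 1.9 = 8.7158
20 log₁₀(8.7158) = 18.806 dB

18.81 dB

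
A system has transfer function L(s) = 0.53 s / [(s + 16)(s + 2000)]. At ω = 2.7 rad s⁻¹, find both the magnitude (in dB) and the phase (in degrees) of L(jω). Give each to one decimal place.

|j2.7| = 2.7
|j2.7 + 16| = √(2.7² + 16²) = 16.23
|j2.7 + 2000| = √(2.7² + 2000²) = 2000
|L(j2.7)| = 0.53 × 2.7 / (16.23 × 2000) = 4.4095e-05
20 log₁₀(4.4095e-05) = -87.11 dB
∠(j2.7) = 90.00°
∠(j2.7 + 16) = arctan(2.7/16) = 9.58°
∠(j2.7 + 2000) = arctan(2.7/2000) = 0.08°
∠L(j2.7) = 90.00° − (9.58° + 0.08°) = 80.34°

|L| = -87.1 dB, ∠L = 80.3 deg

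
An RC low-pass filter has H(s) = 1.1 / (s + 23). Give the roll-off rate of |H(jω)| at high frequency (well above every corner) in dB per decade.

-20 dB/decade

With 0 zeros and 1 pole, the high-frequency asymptotic slope is 20 × (0 − 1) = -20 dB/decade.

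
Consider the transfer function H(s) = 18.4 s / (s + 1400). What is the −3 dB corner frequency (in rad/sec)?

1400 rad/sec

For a single-pole high-pass, the −3 dB point is at the pole: ω = 1400 rad/sec.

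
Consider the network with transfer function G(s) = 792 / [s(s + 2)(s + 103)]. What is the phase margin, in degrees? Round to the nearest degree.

Gain crossover: |G(jω)| = 1 at ω ≈ 2.44 rad s⁻¹.
∠G(j2.44) = −90° − arctan(2.44/2) − arctan(2.44/103) ≈ -141.99°
PM = 180° + (-141.99°) = 38.01°

38°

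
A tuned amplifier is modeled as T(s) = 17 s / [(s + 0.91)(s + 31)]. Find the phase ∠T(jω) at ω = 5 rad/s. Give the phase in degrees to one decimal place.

∠(j5) = 90.00°
∠(j5 + 0.91) = arctan(5/0.91) = 79.69°
∠(j5 + 31) = arctan(5/31) = 9.16°
∠T(j5) = 90.00° − (79.69° + 9.16°) = 1.15°

1.2°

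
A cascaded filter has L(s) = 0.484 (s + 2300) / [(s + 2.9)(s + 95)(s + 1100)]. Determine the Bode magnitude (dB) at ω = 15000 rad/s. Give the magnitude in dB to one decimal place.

|j15000 + 2300| = √(15000² + 2300²) = 1.518e+04
|j15000 + 2.9| = √(15000² + 2.9²) = 1.5e+04
|j15000 + 95| = √(15000² + 95²) = 1.5e+04
|j15000 + 1100| = √(15000² + 1100²) = 1.504e+04
|L(j15000)| = 0.484 × 1.518e+04 / (1.5e+04 × 1.5e+04 × 1.504e+04) = 2.1704e-09
20 log₁₀(2.1704e-09) = -173.27 dB

-173.3 dB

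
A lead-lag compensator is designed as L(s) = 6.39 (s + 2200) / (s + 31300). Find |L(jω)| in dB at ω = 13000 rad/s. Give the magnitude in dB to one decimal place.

|j13000 + 2200| = √(13000² + 2200²) = 1.318e+04
|j13000 + 31300| = √(13000² + 31300²) = 3.389e+04
|L(j13000)| = 6.39 × 1.318e+04 / 3.389e+04 = 2.4858
20 log₁₀(2.4858) = 7.91 dB

7.9 dB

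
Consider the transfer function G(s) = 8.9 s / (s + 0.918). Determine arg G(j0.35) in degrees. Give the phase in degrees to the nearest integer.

∠(j0.35) = 90.00°
∠(j0.35 + 0.918) = arctan(0.35/0.918) = 20.87°
∠G(j0.35) = 90.00° − 20.87° = 69.13°

69 deg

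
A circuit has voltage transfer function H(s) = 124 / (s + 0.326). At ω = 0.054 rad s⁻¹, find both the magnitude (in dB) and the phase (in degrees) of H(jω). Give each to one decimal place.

|j0.054 + 0.326| = √(0.054² + 0.326²) = 0.3304
|H(j0.054)| = 124 / 0.3304 = 375.25
20 log₁₀(375.25) = 51.49 dB
∠(j0.054 + 0.326) = arctan(0.054/0.326) = 9.41°
∠H(j0.054) = −9.41° = -9.41°

|H| = 51.5 dB, ∠H = -9.4°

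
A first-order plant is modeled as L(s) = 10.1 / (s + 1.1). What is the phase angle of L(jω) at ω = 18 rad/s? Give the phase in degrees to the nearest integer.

∠(j18 + 1.1) = arctan(18/1.1) = 86.50°
∠L(j18) = −86.50° = -86.50°

-87°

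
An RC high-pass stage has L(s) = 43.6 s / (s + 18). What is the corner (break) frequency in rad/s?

The single real pole at s = −18 gives a corner at ω = 18 rad/s.

18 rad/s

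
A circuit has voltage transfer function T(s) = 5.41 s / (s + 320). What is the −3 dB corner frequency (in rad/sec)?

For a single-pole high-pass, the −3 dB point is at the pole: ω = 320 rad/sec.

320 rad/sec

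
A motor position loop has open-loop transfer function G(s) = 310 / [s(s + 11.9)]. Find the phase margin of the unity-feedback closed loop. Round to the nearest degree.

Gain crossover: |G(jω)| = 1 at ω ≈ 15.7 rad/s.
∠G(j15.7) = −90° − arctan(15.7/11.9) ≈ -142.88°
PM = 180° + (-142.88°) = 37.12°

37°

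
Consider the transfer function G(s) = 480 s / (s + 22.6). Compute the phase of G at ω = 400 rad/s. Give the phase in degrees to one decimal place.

3.2°

∠(j400) = 90.00°
∠(j400 + 22.6) = arctan(400/22.6) = 86.77°
∠G(j400) = 90.00° − 86.77° = 3.23°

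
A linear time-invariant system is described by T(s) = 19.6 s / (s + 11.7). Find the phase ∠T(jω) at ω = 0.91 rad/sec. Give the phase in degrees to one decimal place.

85.6°

∠(j0.91) = 90.00°
∠(j0.91 + 11.7) = arctan(0.91/11.7) = 4.45°
∠T(j0.91) = 90.00° − 4.45° = 85.55°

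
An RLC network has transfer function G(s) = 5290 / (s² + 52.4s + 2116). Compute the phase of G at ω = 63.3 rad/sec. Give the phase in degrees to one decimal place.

∠[(j63.3)² + 52.4(j63.3) + 2116] = ∠[-1890.9 + j3316.9] = 119.69°
∠G(j63.3) = −119.69° = -119.69°

-119.7°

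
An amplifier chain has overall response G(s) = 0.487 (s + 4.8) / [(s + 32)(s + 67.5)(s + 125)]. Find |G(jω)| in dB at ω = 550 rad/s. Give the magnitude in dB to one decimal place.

-116.2 dB

|j550 + 4.8| = √(550² + 4.8²) = 550
|j550 + 32| = √(550² + 32²) = 550.9
|j550 + 67.5| = √(550² + 67.5²) = 554.1
|j550 + 125| = √(550² + 125²) = 564
|G(j550)| = 0.487 × 550 / (550.9 × 554.1 × 564) = 1.5556e-06
20 log₁₀(1.5556e-06) = -116.16 dB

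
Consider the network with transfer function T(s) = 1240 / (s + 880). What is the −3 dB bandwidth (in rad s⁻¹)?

880 rad s⁻¹

For a single-pole low-pass, the −3 dB point is at the pole: ω = 880 rad s⁻¹.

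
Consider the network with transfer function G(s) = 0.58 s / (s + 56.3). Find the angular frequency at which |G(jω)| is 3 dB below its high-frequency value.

56.3 rad/s

For a single-pole high-pass, the −3 dB point is at the pole: ω = 56.3 rad/s.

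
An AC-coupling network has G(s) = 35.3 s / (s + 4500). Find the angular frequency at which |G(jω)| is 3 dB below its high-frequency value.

4500 rad s⁻¹

For a single-pole high-pass, the −3 dB point is at the pole: ω = 4500 rad s⁻¹.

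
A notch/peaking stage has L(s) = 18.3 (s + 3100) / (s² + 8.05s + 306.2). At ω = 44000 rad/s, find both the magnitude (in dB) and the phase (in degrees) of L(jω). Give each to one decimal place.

|L| = -67.6 dB, ∠L = -94.0°

|j44000 + 3100| = √(44000² + 3100²) = 4.411e+04
|(j44000)² + 8.05(j44000) + 306.2| = |-1.936e+09 + j3.542e+05| = 1.936e+09
|L(j44000)| = 18.3 × 4.411e+04 / 1.936e+09 = 0.00041694
20 log₁₀(0.00041694) = -67.60 dB
∠(j44000 + 3100) = arctan(44000/3100) = 85.97°
∠[(j44000)² + 8.05(j44000) + 306.2] = ∠[-1.936e+09 + j3.542e+05] = 179.99°
∠L(j44000) = 85.97° − 179.99° = -94.02°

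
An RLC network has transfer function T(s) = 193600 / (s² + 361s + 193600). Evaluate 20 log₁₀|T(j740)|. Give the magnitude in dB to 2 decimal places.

-7.20 dB

|(j740)² + 361(j740) + 193600| = |-3.54e+05 + j2.6714e+05| = 4.435e+05
|T(j740)| = 193600 / 4.435e+05 = 0.43654
20 log₁₀(0.43654) = -7.199 dB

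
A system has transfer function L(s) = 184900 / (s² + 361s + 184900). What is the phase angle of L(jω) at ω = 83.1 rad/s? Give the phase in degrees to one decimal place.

-9.6°

∠[(j83.1)² + 361(j83.1) + 184900] = ∠[1.7799e+05 + j29999] = 9.57°
∠L(j83.1) = −9.57° = -9.57°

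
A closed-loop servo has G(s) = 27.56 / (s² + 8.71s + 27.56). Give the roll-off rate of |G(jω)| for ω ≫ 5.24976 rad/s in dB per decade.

-40 dB/decade

With 0 zeros and 2 poles, the high-frequency asymptotic slope is 20 × (0 − 2) = -40 dB/decade.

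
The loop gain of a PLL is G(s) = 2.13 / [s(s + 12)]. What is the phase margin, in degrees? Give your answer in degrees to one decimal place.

89.2°

Gain crossover: |G(jω)| = 1 at ω ≈ 0.177 rad/sec.
∠G(j0.177) = −90° − arctan(0.177/12) ≈ -90.85°
PM = 180° + (-90.85°) = 89.15°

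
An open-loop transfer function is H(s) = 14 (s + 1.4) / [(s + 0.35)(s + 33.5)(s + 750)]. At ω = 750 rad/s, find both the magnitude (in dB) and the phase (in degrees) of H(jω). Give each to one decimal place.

|j750 + 1.4| = √(750² + 1.4²) = 750
|j750 + 0.35| = √(750² + 0.35²) = 750
|j750 + 33.5| = √(750² + 33.5²) = 750.7
|j750 + 750| = √(750² + 750²) = 1061
|H(j750)| = 14 × 750 / (750 × 750.7 × 1061) = 1.7582e-05
20 log₁₀(1.7582e-05) = -95.10 dB
∠(j750 + 1.4) = arctan(750/1.4) = 89.89°
∠(j750 + 0.35) = arctan(750/0.35) = 89.97°
∠(j750 + 33.5) = arctan(750/33.5) = 87.44°
∠(j750 + 750) = arctan(750/750) = 45.00°
∠H(j750) = 89.89° − (89.97° + 87.44° + 45.00°) = -132.52°

|H| = -95.1 dB, ∠H = -132.5°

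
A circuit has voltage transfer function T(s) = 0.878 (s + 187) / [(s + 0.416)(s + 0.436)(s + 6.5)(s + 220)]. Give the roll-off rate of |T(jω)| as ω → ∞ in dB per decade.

-60 dB/decade

With 1 zero and 4 poles, the high-frequency asymptotic slope is 20 × (1 − 4) = -60 dB/decade.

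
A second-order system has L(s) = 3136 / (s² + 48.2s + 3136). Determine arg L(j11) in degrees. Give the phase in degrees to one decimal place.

∠[(j11)² + 48.2(j11) + 3136] = ∠[3015 + j530.2] = 9.97°
∠L(j11) = −9.97° = -9.97°

-10.0 deg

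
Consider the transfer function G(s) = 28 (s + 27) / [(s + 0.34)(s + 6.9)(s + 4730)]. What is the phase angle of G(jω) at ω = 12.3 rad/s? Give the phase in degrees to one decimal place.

-124.8°

∠(j12.3 + 27) = arctan(12.3/27) = 24.49°
∠(j12.3 + 0.34) = arctan(12.3/0.34) = 88.42°
∠(j12.3 + 6.9) = arctan(12.3/6.9) = 60.71°
∠(j12.3 + 4730) = arctan(12.3/4730) = 0.15°
∠G(j12.3) = 24.49° − (88.42° + 60.71° + 0.15°) = -124.78°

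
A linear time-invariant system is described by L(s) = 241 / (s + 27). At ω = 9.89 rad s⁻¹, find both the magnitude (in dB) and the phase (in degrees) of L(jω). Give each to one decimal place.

|L| = 18.5 dB, ∠L = -20.1°

|j9.89 + 27| = √(9.89² + 27²) = 28.75
|L(j9.89)| = 241 / 28.75 = 8.3813
20 log₁₀(8.3813) = 18.47 dB
∠(j9.89 + 27) = arctan(9.89/27) = 20.12°
∠L(j9.89) = −20.12° = -20.12°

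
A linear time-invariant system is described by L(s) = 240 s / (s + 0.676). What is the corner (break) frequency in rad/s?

The single real pole at s = −0.676 gives a corner at ω = 0.676 rad/s.

0.676 rad/s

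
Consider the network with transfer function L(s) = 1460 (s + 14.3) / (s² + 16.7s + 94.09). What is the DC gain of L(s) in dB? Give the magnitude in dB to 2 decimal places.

L(0) = 1460 × 14.3 / 94.09 = 221.89
20 log₁₀(221.89) = 46.923 dB

46.92 dB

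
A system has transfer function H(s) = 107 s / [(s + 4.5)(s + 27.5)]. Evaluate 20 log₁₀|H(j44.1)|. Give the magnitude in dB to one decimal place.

|j44.1| = 44.1
|j44.1 + 4.5| = √(44.1² + 4.5²) = 44.33
|j44.1 + 27.5| = √(44.1² + 27.5²) = 51.97
|H(j44.1)| = 107 × 44.1 / (44.33 × 51.97) = 2.0482
20 log₁₀(2.0482) = 6.23 dB

6.2 dB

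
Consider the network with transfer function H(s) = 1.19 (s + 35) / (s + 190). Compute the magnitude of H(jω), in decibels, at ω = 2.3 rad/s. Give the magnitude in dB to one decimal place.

-13.2 dB

|j2.3 + 35| = √(2.3² + 35²) = 35.08
|j2.3 + 190| = √(2.3² + 190²) = 190
|H(j2.3)| = 1.19 × 35.08 / 190 = 0.21967
20 log₁₀(0.21967) = -13.16 dB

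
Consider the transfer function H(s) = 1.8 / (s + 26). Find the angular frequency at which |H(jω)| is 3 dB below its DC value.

26 rad/sec

For a single-pole low-pass, the −3 dB point is at the pole: ω = 26 rad/sec.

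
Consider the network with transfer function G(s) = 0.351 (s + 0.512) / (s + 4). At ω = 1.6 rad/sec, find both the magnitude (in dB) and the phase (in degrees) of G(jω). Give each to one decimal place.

|j1.6 + 0.512| = √(1.6² + 0.512²) = 1.68
|j1.6 + 4| = √(1.6² + 4²) = 4.308
|G(j1.6)| = 0.351 × 1.68 / 4.308 = 0.13687
20 log₁₀(0.13687) = -17.27 dB
∠(j1.6 + 0.512) = arctan(1.6/0.512) = 72.26°
∠(j1.6 + 4) = arctan(1.6/4) = 21.80°
∠G(j1.6) = 72.26° − 21.80° = 50.45°

|G| = -17.3 dB, ∠G = 50.5°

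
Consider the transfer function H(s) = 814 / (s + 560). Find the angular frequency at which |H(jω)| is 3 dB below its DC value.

For a single-pole low-pass, the −3 dB point is at the pole: ω = 560 rad/s.

560 rad/s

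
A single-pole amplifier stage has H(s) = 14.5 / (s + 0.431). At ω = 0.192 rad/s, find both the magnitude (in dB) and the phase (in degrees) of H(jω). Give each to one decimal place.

|j0.192 + 0.431| = √(0.192² + 0.431²) = 0.4718
|H(j0.192)| = 14.5 / 0.4718 = 30.731
20 log₁₀(30.731) = 29.75 dB
∠(j0.192 + 0.431) = arctan(0.192/0.431) = 24.01°
∠H(j0.192) = −24.01° = -24.01°

|H| = 29.8 dB, ∠H = -24.0°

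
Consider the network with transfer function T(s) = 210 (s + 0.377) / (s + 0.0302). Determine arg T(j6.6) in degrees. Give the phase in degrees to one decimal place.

-3.0 deg

∠(j6.6 + 0.377) = arctan(6.6/0.377) = 86.73°
∠(j6.6 + 0.0302) = arctan(6.6/0.0302) = 89.74°
∠T(j6.6) = 86.73° − 89.74° = -3.01°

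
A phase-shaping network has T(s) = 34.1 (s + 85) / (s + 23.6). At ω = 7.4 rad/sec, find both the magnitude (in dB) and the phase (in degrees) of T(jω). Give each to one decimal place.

|T| = 41.4 dB, ∠T = -12.4 deg

|j7.4 + 85| = √(7.4² + 85²) = 85.32
|j7.4 + 23.6| = √(7.4² + 23.6²) = 24.73
|T(j7.4)| = 34.1 × 85.32 / 24.73 = 117.64
20 log₁₀(117.64) = 41.41 dB
∠(j7.4 + 85) = arctan(7.4/85) = 4.98°
∠(j7.4 + 23.6) = arctan(7.4/23.6) = 17.41°
∠T(j7.4) = 4.98° − 17.41° = -12.43°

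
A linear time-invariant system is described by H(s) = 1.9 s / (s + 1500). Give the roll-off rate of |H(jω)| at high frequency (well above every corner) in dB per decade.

0 dB/decade

With 1 zero and 1 pole, the high-frequency asymptotic slope is 20 × (1 − 1) = 0 dB/decade.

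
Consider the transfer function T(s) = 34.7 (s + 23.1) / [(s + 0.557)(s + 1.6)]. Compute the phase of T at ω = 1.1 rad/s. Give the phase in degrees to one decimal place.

-94.9 deg

∠(j1.1 + 23.1) = arctan(1.1/23.1) = 2.73°
∠(j1.1 + 0.557) = arctan(1.1/0.557) = 63.14°
∠(j1.1 + 1.6) = arctan(1.1/1.6) = 34.51°
∠T(j1.1) = 2.73° − (63.14° + 34.51°) = -94.93°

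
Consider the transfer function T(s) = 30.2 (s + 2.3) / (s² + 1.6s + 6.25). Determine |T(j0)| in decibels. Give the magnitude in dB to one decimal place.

T(0) = 30.2 × 2.3 / 6.25 = 11.114
20 log₁₀(11.114) = 20.92 dB

20.9 dB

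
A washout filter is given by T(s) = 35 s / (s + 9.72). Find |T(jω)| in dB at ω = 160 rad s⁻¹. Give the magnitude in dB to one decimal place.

30.9 dB

|j160| = 160
|j160 + 9.72| = √(160² + 9.72²) = 160.3
|T(j160)| = 35 × 160 / 160.3 = 34.936
20 log₁₀(34.936) = 30.87 dB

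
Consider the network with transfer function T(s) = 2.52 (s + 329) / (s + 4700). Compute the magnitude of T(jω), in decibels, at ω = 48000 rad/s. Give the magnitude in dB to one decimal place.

8.0 dB

|j48000 + 329| = √(48000² + 329²) = 4.8e+04
|j48000 + 4700| = √(48000² + 4700²) = 4.823e+04
|T(j48000)| = 2.52 × 4.8e+04 / 4.823e+04 = 2.5081
20 log₁₀(2.5081) = 7.99 dB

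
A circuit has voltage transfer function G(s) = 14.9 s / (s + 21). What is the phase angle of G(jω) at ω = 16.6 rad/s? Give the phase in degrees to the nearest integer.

52°

∠(j16.6) = 90.00°
∠(j16.6 + 21) = arctan(16.6/21) = 38.33°
∠G(j16.6) = 90.00° − 38.33° = 51.67°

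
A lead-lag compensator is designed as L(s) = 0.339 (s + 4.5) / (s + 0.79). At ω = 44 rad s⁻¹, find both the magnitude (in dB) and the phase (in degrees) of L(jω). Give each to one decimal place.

|L| = -9.4 dB, ∠L = -4.8 deg

|j44 + 4.5| = √(44² + 4.5²) = 44.23
|j44 + 0.79| = √(44² + 0.79²) = 44.01
|L(j44)| = 0.339 × 44.23 / 44.01 = 0.34071
20 log₁₀(0.34071) = -9.35 dB
∠(j44 + 4.5) = arctan(44/4.5) = 84.16°
∠(j44 + 0.79) = arctan(44/0.79) = 88.97°
∠L(j44) = 84.16° − 88.97° = -4.81°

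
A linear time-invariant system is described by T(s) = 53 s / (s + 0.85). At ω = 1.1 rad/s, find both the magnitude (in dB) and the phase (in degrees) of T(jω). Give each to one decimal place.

|j1.1| = 1.1
|j1.1 + 0.85| = √(1.1² + 0.85²) = 1.39
|T(j1.1)| = 53 × 1.1 / 1.39 = 41.938
20 log₁₀(41.938) = 32.45 dB
∠(j1.1) = 90.00°
∠(j1.1 + 0.85) = arctan(1.1/0.85) = 52.31°
∠T(j1.1) = 90.00° − 52.31° = 37.69°

|T| = 32.5 dB, ∠T = 37.7°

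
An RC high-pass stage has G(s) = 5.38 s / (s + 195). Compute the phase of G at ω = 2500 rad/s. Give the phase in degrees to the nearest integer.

4°

∠(j2500) = 90.00°
∠(j2500 + 195) = arctan(2500/195) = 85.54°
∠G(j2500) = 90.00° − 85.54° = 4.46°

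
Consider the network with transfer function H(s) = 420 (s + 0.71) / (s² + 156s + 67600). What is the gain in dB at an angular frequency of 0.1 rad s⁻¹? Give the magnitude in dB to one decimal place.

|j0.1 + 0.71| = √(0.1² + 0.71²) = 0.717
|(j0.1)² + 156(j0.1) + 67600| = |67600 + j15.6| = 6.76e+04
|H(j0.1)| = 420 × 0.717 / 6.76e+04 = 0.0044548
20 log₁₀(0.0044548) = -47.02 dB

-47.0 dB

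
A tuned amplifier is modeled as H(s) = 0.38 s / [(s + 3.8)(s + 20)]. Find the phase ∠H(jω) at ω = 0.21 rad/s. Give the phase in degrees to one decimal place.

∠(j0.21) = 90.00°
∠(j0.21 + 3.8) = arctan(0.21/3.8) = 3.16°
∠(j0.21 + 20) = arctan(0.21/20) = 0.60°
∠H(j0.21) = 90.00° − (3.16° + 0.60°) = 86.24°

86.2°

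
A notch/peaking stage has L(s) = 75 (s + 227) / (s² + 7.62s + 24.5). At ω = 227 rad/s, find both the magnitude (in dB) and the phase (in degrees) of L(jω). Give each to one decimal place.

|j227 + 227| = √(227² + 227²) = 321
|(j227)² + 7.62(j227) + 24.5| = |-51504 + j1729.7| = 5.153e+04
|L(j227)| = 75 × 321 / 5.153e+04 = 0.46721
20 log₁₀(0.46721) = -6.61 dB
∠(j227 + 227) = arctan(227/227) = 45.00°
∠[(j227)² + 7.62(j227) + 24.5] = ∠[-51504 + j1729.7] = 178.08°
∠L(j227) = 45.00° − 178.08° = -133.08°

|L| = -6.6 dB, ∠L = -133.1°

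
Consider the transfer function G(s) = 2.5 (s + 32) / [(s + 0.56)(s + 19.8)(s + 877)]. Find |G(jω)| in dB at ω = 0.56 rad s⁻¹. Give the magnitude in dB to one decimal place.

-44.7 dB

|j0.56 + 32| = √(0.56² + 32²) = 32
|j0.56 + 0.56| = √(0.56² + 0.56²) = 0.792
|j0.56 + 19.8| = √(0.56² + 19.8²) = 19.81
|j0.56 + 877| = √(0.56² + 877²) = 877
|G(j0.56)| = 2.5 × 32 / (0.792 × 19.81 × 877) = 0.0058159
20 log₁₀(0.0058159) = -44.71 dB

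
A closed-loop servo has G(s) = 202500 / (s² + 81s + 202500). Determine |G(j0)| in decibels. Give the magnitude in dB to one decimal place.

G(0) = 202500 / 202500 = 1
20 log₁₀(1) = 0.00 dB

0.0 dB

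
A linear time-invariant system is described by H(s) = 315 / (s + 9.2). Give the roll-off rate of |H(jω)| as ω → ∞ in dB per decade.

-20 dB/decade

With 0 zeros and 1 pole, the high-frequency asymptotic slope is 20 × (0 − 1) = -20 dB/decade.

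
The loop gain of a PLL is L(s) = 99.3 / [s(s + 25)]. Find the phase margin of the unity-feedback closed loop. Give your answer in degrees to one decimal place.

Gain crossover: |L(jω)| = 1 at ω ≈ 3.92 rad s⁻¹.
∠L(j3.92) = −90° − arctan(3.92/25) ≈ -98.92°
PM = 180° + (-98.92°) = 81.08°

81.1°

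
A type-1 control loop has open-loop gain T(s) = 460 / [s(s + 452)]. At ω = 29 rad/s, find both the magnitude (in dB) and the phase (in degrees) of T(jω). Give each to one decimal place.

|j29 + 452| = √(29² + 452²) = 452.9
|j29| = 29
|T(j29)| = 460 / (452.9 × 29) = 0.035021
20 log₁₀(0.035021) = -29.11 dB
∠(j29 + 452) = arctan(29/452) = 3.67°
∠(j29) = 90.00°
∠T(j29) = − (3.67° + 90.00°) = -93.67°

|T| = -29.1 dB, ∠T = -93.7 deg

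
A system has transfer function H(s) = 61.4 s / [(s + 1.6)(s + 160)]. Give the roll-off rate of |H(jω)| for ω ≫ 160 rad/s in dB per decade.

-20 dB/decade

With 1 zero and 2 poles, the high-frequency asymptotic slope is 20 × (1 − 2) = -20 dB/decade.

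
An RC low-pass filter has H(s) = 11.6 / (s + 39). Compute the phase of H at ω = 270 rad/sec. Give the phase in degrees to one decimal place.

∠(j270 + 39) = arctan(270/39) = 81.78°
∠H(j270) = −81.78° = -81.78°

-81.8°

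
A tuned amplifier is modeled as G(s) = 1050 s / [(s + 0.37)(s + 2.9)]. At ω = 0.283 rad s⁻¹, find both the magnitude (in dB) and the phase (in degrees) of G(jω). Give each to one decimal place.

|j0.283| = 0.283
|j0.283 + 0.37| = √(0.283² + 0.37²) = 0.4658
|j0.283 + 2.9| = √(0.283² + 2.9²) = 2.914
|G(j0.283)| = 1050 × 0.283 / (0.4658 × 2.914) = 218.93
20 log₁₀(218.93) = 46.81 dB
∠(j0.283) = 90.00°
∠(j0.283 + 0.37) = arctan(0.283/0.37) = 37.41°
∠(j0.283 + 2.9) = arctan(0.283/2.9) = 5.57°
∠G(j0.283) = 90.00° − (37.41° + 5.57°) = 47.02°

|G| = 46.8 dB, ∠G = 47.0 deg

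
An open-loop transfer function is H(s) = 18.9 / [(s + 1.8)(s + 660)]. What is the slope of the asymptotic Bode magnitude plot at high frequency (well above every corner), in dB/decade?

-40 dB/decade

With 0 zeros and 2 poles, the high-frequency asymptotic slope is 20 × (0 − 2) = -40 dB/decade.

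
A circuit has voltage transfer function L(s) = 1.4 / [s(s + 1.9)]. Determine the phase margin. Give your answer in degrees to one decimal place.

70.0°

Gain crossover: |L(jω)| = 1 at ω ≈ 0.692 rad/s.
∠L(j0.692) = −90° − arctan(0.692/1.9) ≈ -110.02°
PM = 180° + (-110.02°) = 69.98°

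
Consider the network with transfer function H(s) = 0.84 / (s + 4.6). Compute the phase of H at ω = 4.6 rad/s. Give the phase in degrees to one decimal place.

∠(j4.6 + 4.6) = arctan(4.6/4.6) = 45.00°
∠H(j4.6) = −45.00° = -45.00°

-45.0°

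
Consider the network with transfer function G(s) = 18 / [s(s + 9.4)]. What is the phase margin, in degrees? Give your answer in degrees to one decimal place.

78.7°

Gain crossover: |G(jω)| = 1 at ω ≈ 1.88 rad/sec.
∠G(j1.88) = −90° − arctan(1.88/9.4) ≈ -101.30°
PM = 180° + (-101.30°) = 78.70°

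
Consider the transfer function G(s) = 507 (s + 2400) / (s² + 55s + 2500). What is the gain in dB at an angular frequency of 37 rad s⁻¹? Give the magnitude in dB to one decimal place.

|j37 + 2400| = √(37² + 2400²) = 2400
|(j37)² + 55(j37) + 2500| = |1131 + j2035| = 2328
|G(j37)| = 507 × 2400 / 2328 = 522.7
20 log₁₀(522.7) = 54.37 dB

54.4 dB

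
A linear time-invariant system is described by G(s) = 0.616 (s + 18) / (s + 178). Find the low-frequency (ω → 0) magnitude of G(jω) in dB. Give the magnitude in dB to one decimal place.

G(0) = 0.616 × 18 / 178 = 0.062292
20 log₁₀(0.062292) = -24.11 dB

-24.1 dB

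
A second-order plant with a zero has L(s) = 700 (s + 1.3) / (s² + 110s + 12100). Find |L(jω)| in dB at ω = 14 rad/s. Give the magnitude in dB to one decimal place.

-1.7 dB

|j14 + 1.3| = √(14² + 1.3²) = 14.06
|(j14)² + 110(j14) + 12100| = |11904 + j1540| = 1.2e+04
|L(j14)| = 700 × 14.06 / 1.2e+04 = 0.81996
20 log₁₀(0.81996) = -1.72 dB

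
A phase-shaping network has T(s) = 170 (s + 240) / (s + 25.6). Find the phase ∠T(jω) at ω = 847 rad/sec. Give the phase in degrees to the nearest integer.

-14°

∠(j847 + 240) = arctan(847/240) = 74.18°
∠(j847 + 25.6) = arctan(847/25.6) = 88.27°
∠T(j847) = 74.18° − 88.27° = -14.09°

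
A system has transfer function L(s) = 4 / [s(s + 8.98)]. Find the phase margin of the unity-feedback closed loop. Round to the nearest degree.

Gain crossover: |L(jω)| = 1 at ω ≈ 0.445 rad/sec.
∠L(j0.445) = −90° − arctan(0.445/8.98) ≈ -92.84°
PM = 180° + (-92.84°) = 87.16°

87°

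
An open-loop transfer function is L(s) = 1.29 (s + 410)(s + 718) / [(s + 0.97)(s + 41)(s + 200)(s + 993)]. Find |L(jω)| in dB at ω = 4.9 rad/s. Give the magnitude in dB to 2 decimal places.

-40.66 dB

|j4.9 + 410| = √(4.9² + 410²) = 410
|j4.9 + 718| = √(4.9² + 718²) = 718
|j4.9 + 0.97| = √(4.9² + 0.97²) = 4.995
|j4.9 + 41| = √(4.9² + 41²) = 41.29
|j4.9 + 200| = √(4.9² + 200²) = 200.1
|j4.9 + 993| = √(4.9² + 993²) = 993
|L(j4.9)| = 1.29 × 410 × 718 / (4.995 × 41.29 × 200.1 × 993) = 0.0092687
20 log₁₀(0.0092687) = -40.660 dB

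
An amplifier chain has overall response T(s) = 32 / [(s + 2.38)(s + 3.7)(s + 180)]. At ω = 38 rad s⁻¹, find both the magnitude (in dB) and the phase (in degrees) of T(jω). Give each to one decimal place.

|j38 + 2.38| = √(38² + 2.38²) = 38.07
|j38 + 3.7| = √(38² + 3.7²) = 38.18
|j38 + 180| = √(38² + 180²) = 184
|T(j38)| = 32 / (38.07 × 38.18 × 184) = 0.00011966
20 log₁₀(0.00011966) = -78.44 dB
∠(j38 + 2.38) = arctan(38/2.38) = 86.42°
∠(j38 + 3.7) = arctan(38/3.7) = 84.44°
∠(j38 + 180) = arctan(38/180) = 11.92°
∠T(j38) = − (86.42° + 84.44° + 11.92°) = -182.78°

|T| = -78.4 dB, ∠T = -182.8°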